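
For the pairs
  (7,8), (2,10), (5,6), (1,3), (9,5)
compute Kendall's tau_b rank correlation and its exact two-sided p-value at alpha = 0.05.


Step 1: Enumerate the 10 unordered pairs (i,j) with i<j and classify each by sign(x_j-x_i) * sign(y_j-y_i).
  (1,2):dx=-5,dy=+2->D; (1,3):dx=-2,dy=-2->C; (1,4):dx=-6,dy=-5->C; (1,5):dx=+2,dy=-3->D
  (2,3):dx=+3,dy=-4->D; (2,4):dx=-1,dy=-7->C; (2,5):dx=+7,dy=-5->D; (3,4):dx=-4,dy=-3->C
  (3,5):dx=+4,dy=-1->D; (4,5):dx=+8,dy=+2->C
Step 2: C = 5, D = 5, total pairs = 10.
Step 3: tau = (C - D)/(n(n-1)/2) = (5 - 5)/10 = 0.000000.
Step 4: Exact two-sided p-value (enumerate n! = 120 permutations of y under H0): p = 1.000000.
Step 5: alpha = 0.05. fail to reject H0.

tau_b = 0.0000 (C=5, D=5), p = 1.000000, fail to reject H0.


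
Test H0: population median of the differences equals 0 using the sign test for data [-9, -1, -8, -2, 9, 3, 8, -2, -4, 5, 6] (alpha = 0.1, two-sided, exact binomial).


Step 1: Discard zero differences. Original n = 11; n_eff = number of nonzero differences = 11.
Nonzero differences (with sign): -9, -1, -8, -2, +9, +3, +8, -2, -4, +5, +6
Step 2: Count signs: positive = 5, negative = 6.
Step 3: Under H0: P(positive) = 0.5, so the number of positives S ~ Bin(11, 0.5).
Step 4: Two-sided exact p-value = sum of Bin(11,0.5) probabilities at or below the observed probability = 1.000000.
Step 5: alpha = 0.1. fail to reject H0.

n_eff = 11, pos = 5, neg = 6, p = 1.000000, fail to reject H0.


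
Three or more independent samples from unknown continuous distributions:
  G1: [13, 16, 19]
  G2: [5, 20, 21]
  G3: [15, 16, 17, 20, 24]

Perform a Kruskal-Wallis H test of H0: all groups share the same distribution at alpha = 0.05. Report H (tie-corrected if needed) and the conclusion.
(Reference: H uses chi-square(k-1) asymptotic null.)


Step 1: Combine all N = 11 observations and assign midranks.
sorted (value, group, rank): (5,G2,1), (13,G1,2), (15,G3,3), (16,G1,4.5), (16,G3,4.5), (17,G3,6), (19,G1,7), (20,G2,8.5), (20,G3,8.5), (21,G2,10), (24,G3,11)
Step 2: Sum ranks within each group.
R_1 = 13.5 (n_1 = 3)
R_2 = 19.5 (n_2 = 3)
R_3 = 33 (n_3 = 5)
Step 3: H = 12/(N(N+1)) * sum(R_i^2/n_i) - 3(N+1)
     = 12/(11*12) * (13.5^2/3 + 19.5^2/3 + 33^2/5) - 3*12
     = 0.090909 * 405.3 - 36
     = 0.845455.
Step 4: Ties present; correction factor C = 1 - 12/(11^3 - 11) = 0.990909. Corrected H = 0.845455 / 0.990909 = 0.853211.
Step 5: Under H0, H ~ chi^2(2); p-value = 0.652721.
Step 6: alpha = 0.05. fail to reject H0.

H = 0.8532, df = 2, p = 0.652721, fail to reject H0.


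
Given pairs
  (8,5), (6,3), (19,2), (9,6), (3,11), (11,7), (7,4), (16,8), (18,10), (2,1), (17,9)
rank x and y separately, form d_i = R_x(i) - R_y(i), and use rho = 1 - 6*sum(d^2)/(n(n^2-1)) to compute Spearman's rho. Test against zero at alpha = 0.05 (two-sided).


Step 1: Rank x and y separately (midranks; no ties here).
rank(x): 8->5, 6->3, 19->11, 9->6, 3->2, 11->7, 7->4, 16->8, 18->10, 2->1, 17->9
rank(y): 5->5, 3->3, 2->2, 6->6, 11->11, 7->7, 4->4, 8->8, 10->10, 1->1, 9->9
Step 2: d_i = R_x(i) - R_y(i); compute d_i^2.
  (5-5)^2=0, (3-3)^2=0, (11-2)^2=81, (6-6)^2=0, (2-11)^2=81, (7-7)^2=0, (4-4)^2=0, (8-8)^2=0, (10-10)^2=0, (1-1)^2=0, (9-9)^2=0
sum(d^2) = 162.
Step 3: rho = 1 - 6*162 / (11*(11^2 - 1)) = 1 - 972/1320 = 0.263636.
Step 4: Under H0, t = rho * sqrt((n-2)/(1-rho^2)) = 0.8199 ~ t(9).
Step 5: Two-sided p-value from the t-distribution with 9 df = 0.433441.
Step 6: alpha = 0.05. fail to reject H0.

rho = 0.2636, p = 0.433441, fail to reject H0 at alpha = 0.05.


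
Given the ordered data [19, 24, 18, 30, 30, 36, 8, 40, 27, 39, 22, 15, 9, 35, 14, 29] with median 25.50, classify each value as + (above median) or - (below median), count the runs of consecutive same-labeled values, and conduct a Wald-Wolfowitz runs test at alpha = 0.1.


Step 1: Compute median = 25.50; label A = above, B = below.
Labels in order: BBBAAABAAABBBABA  (n_A = 8, n_B = 8)
Step 2: Count runs R = 8.
Step 3: Under H0 (random ordering), E[R] = 2*n_A*n_B/(n_A+n_B) + 1 = 2*8*8/16 + 1 = 9.0000.
        Var[R] = 2*n_A*n_B*(2*n_A*n_B - n_A - n_B) / ((n_A+n_B)^2 * (n_A+n_B-1)) = 14336/3840 = 3.7333.
        SD[R] = 1.9322.
Step 4: Continuity-corrected z = (R + 0.5 - E[R]) / SD[R] = (8 + 0.5 - 9.0000) / 1.9322 = -0.2588.
Step 5: Two-sided p-value via normal approximation = 2*(1 - Phi(|z|)) = 0.795809.
Step 6: alpha = 0.1. fail to reject H0.

R = 8, z = -0.2588, p = 0.795809, fail to reject H0.


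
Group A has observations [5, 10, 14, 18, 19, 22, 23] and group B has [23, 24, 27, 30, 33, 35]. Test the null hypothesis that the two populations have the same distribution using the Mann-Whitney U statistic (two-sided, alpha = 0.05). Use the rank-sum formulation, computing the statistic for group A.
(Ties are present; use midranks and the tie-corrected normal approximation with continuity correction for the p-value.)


Step 1: Combine and sort all 13 observations; assign midranks.
sorted (value, group): (5,X), (10,X), (14,X), (18,X), (19,X), (22,X), (23,X), (23,Y), (24,Y), (27,Y), (30,Y), (33,Y), (35,Y)
ranks: 5->1, 10->2, 14->3, 18->4, 19->5, 22->6, 23->7.5, 23->7.5, 24->9, 27->10, 30->11, 33->12, 35->13
Step 2: Rank sum for X: R1 = 1 + 2 + 3 + 4 + 5 + 6 + 7.5 = 28.5.
Step 3: U_X = R1 - n1(n1+1)/2 = 28.5 - 7*8/2 = 28.5 - 28 = 0.5.
       U_Y = n1*n2 - U_X = 42 - 0.5 = 41.5.
Step 4: Ties are present, so use the tie-corrected normal approximation (with continuity correction) for the p-value.
Step 5: p-value = 0.004222; compare to alpha = 0.05. reject H0.

U_X = 0.5, p = 0.004222, reject H0 at alpha = 0.05.


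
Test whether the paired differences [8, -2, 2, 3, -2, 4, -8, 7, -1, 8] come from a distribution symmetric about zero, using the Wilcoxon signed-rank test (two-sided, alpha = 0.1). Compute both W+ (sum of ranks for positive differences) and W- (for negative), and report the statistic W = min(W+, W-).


Step 1: Drop any zero differences (none here) and take |d_i|.
|d| = [8, 2, 2, 3, 2, 4, 8, 7, 1, 8]
Step 2: Midrank |d_i| (ties get averaged ranks).
ranks: |8|->9, |2|->3, |2|->3, |3|->5, |2|->3, |4|->6, |8|->9, |7|->7, |1|->1, |8|->9
Step 3: Attach original signs; sum ranks with positive sign and with negative sign.
W+ = 9 + 3 + 5 + 6 + 7 + 9 = 39
W- = 3 + 3 + 9 + 1 = 16
(Check: W+ + W- = 55 should equal n(n+1)/2 = 55.)
Step 4: Test statistic W = min(W+, W-) = 16.
Step 5: Ties in |d|, so use the tie-corrected normal approximation.
        E[W] = n(n+1)/4 = 10*11/4 = 27.5.
        Tie groups: |d|=2 (t=3), |d|=8 (t=3); sum(t^3 - t) = 48.
        Var[W] = n(n+1)(2n+1)/24 - sum(t^3-t)/48 = 2310/24 - 48/48 = 95.25.
        z = (W - E[W]) / sqrt(Var[W]) = (16 - 27.5) / 9.7596 = -1.1783.
        Two-sided p = 2*Phi(z) = 0.238667.
Step 6: alpha = 0.1. fail to reject H0.

W+ = 39, W- = 16, W = min = 16, p = 0.238667, fail to reject H0.


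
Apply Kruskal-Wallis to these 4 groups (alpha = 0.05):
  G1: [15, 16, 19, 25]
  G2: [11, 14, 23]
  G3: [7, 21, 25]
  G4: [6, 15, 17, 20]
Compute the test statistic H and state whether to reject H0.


Step 1: Combine all N = 14 observations and assign midranks.
sorted (value, group, rank): (6,G4,1), (7,G3,2), (11,G2,3), (14,G2,4), (15,G1,5.5), (15,G4,5.5), (16,G1,7), (17,G4,8), (19,G1,9), (20,G4,10), (21,G3,11), (23,G2,12), (25,G1,13.5), (25,G3,13.5)
Step 2: Sum ranks within each group.
R_1 = 35 (n_1 = 4)
R_2 = 19 (n_2 = 3)
R_3 = 26.5 (n_3 = 3)
R_4 = 24.5 (n_4 = 4)
Step 3: H = 12/(N(N+1)) * sum(R_i^2/n_i) - 3(N+1)
     = 12/(14*15) * (35^2/4 + 19^2/3 + 26.5^2/3 + 24.5^2/4) - 3*15
     = 0.057143 * 810.729 - 45
     = 1.327381.
Step 4: Ties present; correction factor C = 1 - 12/(14^3 - 14) = 0.995604. Corrected H = 1.327381 / 0.995604 = 1.333241.
Step 5: Under H0, H ~ chi^2(3); p-value = 0.721255.
Step 6: alpha = 0.05. fail to reject H0.

H = 1.3332, df = 3, p = 0.721255, fail to reject H0.


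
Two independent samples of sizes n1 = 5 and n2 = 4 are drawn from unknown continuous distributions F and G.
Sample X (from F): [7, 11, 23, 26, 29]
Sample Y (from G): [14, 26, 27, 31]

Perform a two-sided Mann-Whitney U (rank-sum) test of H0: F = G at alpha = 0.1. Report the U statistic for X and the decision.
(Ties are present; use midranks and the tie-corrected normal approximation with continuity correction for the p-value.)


Step 1: Combine and sort all 9 observations; assign midranks.
sorted (value, group): (7,X), (11,X), (14,Y), (23,X), (26,X), (26,Y), (27,Y), (29,X), (31,Y)
ranks: 7->1, 11->2, 14->3, 23->4, 26->5.5, 26->5.5, 27->7, 29->8, 31->9
Step 2: Rank sum for X: R1 = 1 + 2 + 4 + 5.5 + 8 = 20.5.
Step 3: U_X = R1 - n1(n1+1)/2 = 20.5 - 5*6/2 = 20.5 - 15 = 5.5.
       U_Y = n1*n2 - U_X = 20 - 5.5 = 14.5.
Step 4: Ties are present, so use the tie-corrected normal approximation (with continuity correction) for the p-value.
Step 5: p-value = 0.325163; compare to alpha = 0.1. fail to reject H0.

U_X = 5.5, p = 0.325163, fail to reject H0 at alpha = 0.1.


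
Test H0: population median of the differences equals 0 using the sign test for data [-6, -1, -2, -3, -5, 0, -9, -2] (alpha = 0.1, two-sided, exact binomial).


Step 1: Discard zero differences. Original n = 8; n_eff = number of nonzero differences = 7.
Nonzero differences (with sign): -6, -1, -2, -3, -5, -9, -2
Step 2: Count signs: positive = 0, negative = 7.
Step 3: Under H0: P(positive) = 0.5, so the number of positives S ~ Bin(7, 0.5).
Step 4: Two-sided exact p-value = sum of Bin(7,0.5) probabilities at or below the observed probability = 0.015625.
Step 5: alpha = 0.1. reject H0.

n_eff = 7, pos = 0, neg = 7, p = 0.015625, reject H0.


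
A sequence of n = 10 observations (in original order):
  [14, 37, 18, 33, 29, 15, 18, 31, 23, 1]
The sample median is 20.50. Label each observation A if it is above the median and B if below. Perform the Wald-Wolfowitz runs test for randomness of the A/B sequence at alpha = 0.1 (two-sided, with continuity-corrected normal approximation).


Step 1: Compute median = 20.50; label A = above, B = below.
Labels in order: BABAABBAAB  (n_A = 5, n_B = 5)
Step 2: Count runs R = 7.
Step 3: Under H0 (random ordering), E[R] = 2*n_A*n_B/(n_A+n_B) + 1 = 2*5*5/10 + 1 = 6.0000.
        Var[R] = 2*n_A*n_B*(2*n_A*n_B - n_A - n_B) / ((n_A+n_B)^2 * (n_A+n_B-1)) = 2000/900 = 2.2222.
        SD[R] = 1.4907.
Step 4: Continuity-corrected z = (R - 0.5 - E[R]) / SD[R] = (7 - 0.5 - 6.0000) / 1.4907 = 0.3354.
Step 5: Two-sided p-value via normal approximation = 2*(1 - Phi(|z|)) = 0.737316.
Step 6: alpha = 0.1. fail to reject H0.

R = 7, z = 0.3354, p = 0.737316, fail to reject H0.


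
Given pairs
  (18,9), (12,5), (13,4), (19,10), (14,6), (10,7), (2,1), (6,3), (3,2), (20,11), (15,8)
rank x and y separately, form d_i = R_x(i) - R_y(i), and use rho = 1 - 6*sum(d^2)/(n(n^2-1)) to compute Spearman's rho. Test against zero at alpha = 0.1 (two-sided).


Step 1: Rank x and y separately (midranks; no ties here).
rank(x): 18->9, 12->5, 13->6, 19->10, 14->7, 10->4, 2->1, 6->3, 3->2, 20->11, 15->8
rank(y): 9->9, 5->5, 4->4, 10->10, 6->6, 7->7, 1->1, 3->3, 2->2, 11->11, 8->8
Step 2: d_i = R_x(i) - R_y(i); compute d_i^2.
  (9-9)^2=0, (5-5)^2=0, (6-4)^2=4, (10-10)^2=0, (7-6)^2=1, (4-7)^2=9, (1-1)^2=0, (3-3)^2=0, (2-2)^2=0, (11-11)^2=0, (8-8)^2=0
sum(d^2) = 14.
Step 3: rho = 1 - 6*14 / (11*(11^2 - 1)) = 1 - 84/1320 = 0.936364.
Step 4: Under H0, t = rho * sqrt((n-2)/(1-rho^2)) = 8.0024 ~ t(9).
Step 5: Two-sided p-value from the t-distribution with 9 df = 0.000022.
Step 6: alpha = 0.1. reject H0.

rho = 0.9364, p = 0.000022, reject H0 at alpha = 0.1.


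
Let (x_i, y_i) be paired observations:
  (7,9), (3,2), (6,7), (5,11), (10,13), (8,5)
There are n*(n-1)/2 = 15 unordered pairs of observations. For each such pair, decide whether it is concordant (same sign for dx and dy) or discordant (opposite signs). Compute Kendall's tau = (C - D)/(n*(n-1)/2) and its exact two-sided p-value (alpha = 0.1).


Step 1: Enumerate the 15 unordered pairs (i,j) with i<j and classify each by sign(x_j-x_i) * sign(y_j-y_i).
  (1,2):dx=-4,dy=-7->C; (1,3):dx=-1,dy=-2->C; (1,4):dx=-2,dy=+2->D; (1,5):dx=+3,dy=+4->C
  (1,6):dx=+1,dy=-4->D; (2,3):dx=+3,dy=+5->C; (2,4):dx=+2,dy=+9->C; (2,5):dx=+7,dy=+11->C
  (2,6):dx=+5,dy=+3->C; (3,4):dx=-1,dy=+4->D; (3,5):dx=+4,dy=+6->C; (3,6):dx=+2,dy=-2->D
  (4,5):dx=+5,dy=+2->C; (4,6):dx=+3,dy=-6->D; (5,6):dx=-2,dy=-8->C
Step 2: C = 10, D = 5, total pairs = 15.
Step 3: tau = (C - D)/(n(n-1)/2) = (10 - 5)/15 = 0.333333.
Step 4: Exact two-sided p-value (enumerate n! = 720 permutations of y under H0): p = 0.469444.
Step 5: alpha = 0.1. fail to reject H0.

tau_b = 0.3333 (C=10, D=5), p = 0.469444, fail to reject H0.


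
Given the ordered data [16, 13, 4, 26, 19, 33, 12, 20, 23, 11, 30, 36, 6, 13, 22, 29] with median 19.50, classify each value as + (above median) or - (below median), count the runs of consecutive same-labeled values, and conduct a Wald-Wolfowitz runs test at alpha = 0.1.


Step 1: Compute median = 19.50; label A = above, B = below.
Labels in order: BBBABABAABAABBAA  (n_A = 8, n_B = 8)
Step 2: Count runs R = 10.
Step 3: Under H0 (random ordering), E[R] = 2*n_A*n_B/(n_A+n_B) + 1 = 2*8*8/16 + 1 = 9.0000.
        Var[R] = 2*n_A*n_B*(2*n_A*n_B - n_A - n_B) / ((n_A+n_B)^2 * (n_A+n_B-1)) = 14336/3840 = 3.7333.
        SD[R] = 1.9322.
Step 4: Continuity-corrected z = (R - 0.5 - E[R]) / SD[R] = (10 - 0.5 - 9.0000) / 1.9322 = 0.2588.
Step 5: Two-sided p-value via normal approximation = 2*(1 - Phi(|z|)) = 0.795809.
Step 6: alpha = 0.1. fail to reject H0.

R = 10, z = 0.2588, p = 0.795809, fail to reject H0.


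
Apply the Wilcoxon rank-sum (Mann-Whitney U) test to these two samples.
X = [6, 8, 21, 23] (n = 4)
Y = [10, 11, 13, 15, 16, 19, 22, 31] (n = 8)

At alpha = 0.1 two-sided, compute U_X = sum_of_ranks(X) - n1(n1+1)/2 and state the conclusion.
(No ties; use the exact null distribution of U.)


Step 1: Combine and sort all 12 observations; assign midranks.
sorted (value, group): (6,X), (8,X), (10,Y), (11,Y), (13,Y), (15,Y), (16,Y), (19,Y), (21,X), (22,Y), (23,X), (31,Y)
ranks: 6->1, 8->2, 10->3, 11->4, 13->5, 15->6, 16->7, 19->8, 21->9, 22->10, 23->11, 31->12
Step 2: Rank sum for X: R1 = 1 + 2 + 9 + 11 = 23.
Step 3: U_X = R1 - n1(n1+1)/2 = 23 - 4*5/2 = 23 - 10 = 13.
       U_Y = n1*n2 - U_X = 32 - 13 = 19.
Step 4: No ties, so the exact null distribution of U (based on enumerating the C(12,4) = 495 equally likely rank assignments) gives the two-sided p-value.
Step 5: p-value = 0.682828; compare to alpha = 0.1. fail to reject H0.

U_X = 13, p = 0.682828, fail to reject H0 at alpha = 0.1.


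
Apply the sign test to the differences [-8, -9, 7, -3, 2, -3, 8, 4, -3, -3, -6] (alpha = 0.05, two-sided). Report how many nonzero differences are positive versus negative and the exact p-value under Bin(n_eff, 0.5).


Step 1: Discard zero differences. Original n = 11; n_eff = number of nonzero differences = 11.
Nonzero differences (with sign): -8, -9, +7, -3, +2, -3, +8, +4, -3, -3, -6
Step 2: Count signs: positive = 4, negative = 7.
Step 3: Under H0: P(positive) = 0.5, so the number of positives S ~ Bin(11, 0.5).
Step 4: Two-sided exact p-value = sum of Bin(11,0.5) probabilities at or below the observed probability = 0.548828.
Step 5: alpha = 0.05. fail to reject H0.

n_eff = 11, pos = 4, neg = 7, p = 0.548828, fail to reject H0.


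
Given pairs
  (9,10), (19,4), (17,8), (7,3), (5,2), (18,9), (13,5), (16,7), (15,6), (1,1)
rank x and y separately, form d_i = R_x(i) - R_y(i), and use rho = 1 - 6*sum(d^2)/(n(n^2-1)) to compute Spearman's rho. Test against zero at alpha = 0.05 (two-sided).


Step 1: Rank x and y separately (midranks; no ties here).
rank(x): 9->4, 19->10, 17->8, 7->3, 5->2, 18->9, 13->5, 16->7, 15->6, 1->1
rank(y): 10->10, 4->4, 8->8, 3->3, 2->2, 9->9, 5->5, 7->7, 6->6, 1->1
Step 2: d_i = R_x(i) - R_y(i); compute d_i^2.
  (4-10)^2=36, (10-4)^2=36, (8-8)^2=0, (3-3)^2=0, (2-2)^2=0, (9-9)^2=0, (5-5)^2=0, (7-7)^2=0, (6-6)^2=0, (1-1)^2=0
sum(d^2) = 72.
Step 3: rho = 1 - 6*72 / (10*(10^2 - 1)) = 1 - 432/990 = 0.563636.
Step 4: Under H0, t = rho * sqrt((n-2)/(1-rho^2)) = 1.9300 ~ t(8).
Step 5: Two-sided p-value from the t-distribution with 8 df = 0.089724.
Step 6: alpha = 0.05. fail to reject H0.

rho = 0.5636, p = 0.089724, fail to reject H0 at alpha = 0.05.


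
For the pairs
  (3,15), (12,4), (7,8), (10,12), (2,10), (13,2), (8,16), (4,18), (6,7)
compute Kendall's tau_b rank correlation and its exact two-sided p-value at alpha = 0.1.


Step 1: Enumerate the 36 unordered pairs (i,j) with i<j and classify each by sign(x_j-x_i) * sign(y_j-y_i).
  (1,2):dx=+9,dy=-11->D; (1,3):dx=+4,dy=-7->D; (1,4):dx=+7,dy=-3->D; (1,5):dx=-1,dy=-5->C
  (1,6):dx=+10,dy=-13->D; (1,7):dx=+5,dy=+1->C; (1,8):dx=+1,dy=+3->C; (1,9):dx=+3,dy=-8->D
  (2,3):dx=-5,dy=+4->D; (2,4):dx=-2,dy=+8->D; (2,5):dx=-10,dy=+6->D; (2,6):dx=+1,dy=-2->D
  (2,7):dx=-4,dy=+12->D; (2,8):dx=-8,dy=+14->D; (2,9):dx=-6,dy=+3->D; (3,4):dx=+3,dy=+4->C
  (3,5):dx=-5,dy=+2->D; (3,6):dx=+6,dy=-6->D; (3,7):dx=+1,dy=+8->C; (3,8):dx=-3,dy=+10->D
  (3,9):dx=-1,dy=-1->C; (4,5):dx=-8,dy=-2->C; (4,6):dx=+3,dy=-10->D; (4,7):dx=-2,dy=+4->D
  (4,8):dx=-6,dy=+6->D; (4,9):dx=-4,dy=-5->C; (5,6):dx=+11,dy=-8->D; (5,7):dx=+6,dy=+6->C
  (5,8):dx=+2,dy=+8->C; (5,9):dx=+4,dy=-3->D; (6,7):dx=-5,dy=+14->D; (6,8):dx=-9,dy=+16->D
  (6,9):dx=-7,dy=+5->D; (7,8):dx=-4,dy=+2->D; (7,9):dx=-2,dy=-9->C; (8,9):dx=+2,dy=-11->D
Step 2: C = 11, D = 25, total pairs = 36.
Step 3: tau = (C - D)/(n(n-1)/2) = (11 - 25)/36 = -0.388889.
Step 4: Exact two-sided p-value (enumerate n! = 362880 permutations of y under H0): p = 0.180181.
Step 5: alpha = 0.1. fail to reject H0.

tau_b = -0.3889 (C=11, D=25), p = 0.180181, fail to reject H0.


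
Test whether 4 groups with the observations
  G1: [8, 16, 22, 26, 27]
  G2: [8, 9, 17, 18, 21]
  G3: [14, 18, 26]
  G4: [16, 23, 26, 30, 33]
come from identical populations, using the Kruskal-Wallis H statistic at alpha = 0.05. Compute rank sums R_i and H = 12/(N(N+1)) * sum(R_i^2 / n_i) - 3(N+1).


Step 1: Combine all N = 18 observations and assign midranks.
sorted (value, group, rank): (8,G1,1.5), (8,G2,1.5), (9,G2,3), (14,G3,4), (16,G1,5.5), (16,G4,5.5), (17,G2,7), (18,G2,8.5), (18,G3,8.5), (21,G2,10), (22,G1,11), (23,G4,12), (26,G1,14), (26,G3,14), (26,G4,14), (27,G1,16), (30,G4,17), (33,G4,18)
Step 2: Sum ranks within each group.
R_1 = 48 (n_1 = 5)
R_2 = 30 (n_2 = 5)
R_3 = 26.5 (n_3 = 3)
R_4 = 66.5 (n_4 = 5)
Step 3: H = 12/(N(N+1)) * sum(R_i^2/n_i) - 3(N+1)
     = 12/(18*19) * (48^2/5 + 30^2/5 + 26.5^2/3 + 66.5^2/5) - 3*19
     = 0.035088 * 1759.33 - 57
     = 4.730994.
Step 4: Ties present; correction factor C = 1 - 42/(18^3 - 18) = 0.992776. Corrected H = 4.730994 / 0.992776 = 4.765419.
Step 5: Under H0, H ~ chi^2(3); p-value = 0.189803.
Step 6: alpha = 0.05. fail to reject H0.

H = 4.7654, df = 3, p = 0.189803, fail to reject H0.


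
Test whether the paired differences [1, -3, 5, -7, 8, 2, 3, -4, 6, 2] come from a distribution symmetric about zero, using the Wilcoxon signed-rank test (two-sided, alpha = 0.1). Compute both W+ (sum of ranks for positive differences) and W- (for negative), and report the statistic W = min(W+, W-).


Step 1: Drop any zero differences (none here) and take |d_i|.
|d| = [1, 3, 5, 7, 8, 2, 3, 4, 6, 2]
Step 2: Midrank |d_i| (ties get averaged ranks).
ranks: |1|->1, |3|->4.5, |5|->7, |7|->9, |8|->10, |2|->2.5, |3|->4.5, |4|->6, |6|->8, |2|->2.5
Step 3: Attach original signs; sum ranks with positive sign and with negative sign.
W+ = 1 + 7 + 10 + 2.5 + 4.5 + 8 + 2.5 = 35.5
W- = 4.5 + 9 + 6 = 19.5
(Check: W+ + W- = 55 should equal n(n+1)/2 = 55.)
Step 4: Test statistic W = min(W+, W-) = 19.5.
Step 5: Ties in |d|, so use the tie-corrected normal approximation.
        E[W] = n(n+1)/4 = 10*11/4 = 27.5.
        Tie groups: |d|=2 (t=2), |d|=3 (t=2); sum(t^3 - t) = 12.
        Var[W] = n(n+1)(2n+1)/24 - sum(t^3-t)/48 = 2310/24 - 12/48 = 96.
        z = (W - E[W]) / sqrt(Var[W]) = (19.5 - 27.5) / 9.7980 = -0.8165.
        Two-sided p = 2*Phi(z) = 0.414216.
Step 6: alpha = 0.1. fail to reject H0.

W+ = 35.5, W- = 19.5, W = min = 19.5, p = 0.414216, fail to reject H0.


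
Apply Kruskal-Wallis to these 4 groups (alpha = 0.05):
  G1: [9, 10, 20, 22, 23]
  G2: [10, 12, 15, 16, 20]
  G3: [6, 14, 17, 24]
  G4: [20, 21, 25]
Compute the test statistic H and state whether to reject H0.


Step 1: Combine all N = 17 observations and assign midranks.
sorted (value, group, rank): (6,G3,1), (9,G1,2), (10,G1,3.5), (10,G2,3.5), (12,G2,5), (14,G3,6), (15,G2,7), (16,G2,8), (17,G3,9), (20,G1,11), (20,G2,11), (20,G4,11), (21,G4,13), (22,G1,14), (23,G1,15), (24,G3,16), (25,G4,17)
Step 2: Sum ranks within each group.
R_1 = 45.5 (n_1 = 5)
R_2 = 34.5 (n_2 = 5)
R_3 = 32 (n_3 = 4)
R_4 = 41 (n_4 = 3)
Step 3: H = 12/(N(N+1)) * sum(R_i^2/n_i) - 3(N+1)
     = 12/(17*18) * (45.5^2/5 + 34.5^2/5 + 32^2/4 + 41^2/3) - 3*18
     = 0.039216 * 1468.43 - 54
     = 3.585621.
Step 4: Ties present; correction factor C = 1 - 30/(17^3 - 17) = 0.993873. Corrected H = 3.585621 / 0.993873 = 3.607727.
Step 5: Under H0, H ~ chi^2(3); p-value = 0.307057.
Step 6: alpha = 0.05. fail to reject H0.

H = 3.6077, df = 3, p = 0.307057, fail to reject H0.


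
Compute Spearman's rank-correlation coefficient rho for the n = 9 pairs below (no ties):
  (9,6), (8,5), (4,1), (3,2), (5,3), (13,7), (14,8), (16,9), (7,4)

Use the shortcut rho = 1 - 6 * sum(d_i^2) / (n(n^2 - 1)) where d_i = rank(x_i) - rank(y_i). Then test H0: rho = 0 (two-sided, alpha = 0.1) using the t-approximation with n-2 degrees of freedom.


Step 1: Rank x and y separately (midranks; no ties here).
rank(x): 9->6, 8->5, 4->2, 3->1, 5->3, 13->7, 14->8, 16->9, 7->4
rank(y): 6->6, 5->5, 1->1, 2->2, 3->3, 7->7, 8->8, 9->9, 4->4
Step 2: d_i = R_x(i) - R_y(i); compute d_i^2.
  (6-6)^2=0, (5-5)^2=0, (2-1)^2=1, (1-2)^2=1, (3-3)^2=0, (7-7)^2=0, (8-8)^2=0, (9-9)^2=0, (4-4)^2=0
sum(d^2) = 2.
Step 3: rho = 1 - 6*2 / (9*(9^2 - 1)) = 1 - 12/720 = 0.983333.
Step 4: Under H0, t = rho * sqrt((n-2)/(1-rho^2)) = 14.3096 ~ t(7).
Step 5: Two-sided p-value from the t-distribution with 7 df = 0.000002.
Step 6: alpha = 0.1. reject H0.

rho = 0.9833, p = 0.000002, reject H0 at alpha = 0.1.


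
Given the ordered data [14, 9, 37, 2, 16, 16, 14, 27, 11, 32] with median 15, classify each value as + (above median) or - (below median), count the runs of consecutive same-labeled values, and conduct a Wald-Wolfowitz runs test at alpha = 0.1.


Step 1: Compute median = 15; label A = above, B = below.
Labels in order: BBABAABABA  (n_A = 5, n_B = 5)
Step 2: Count runs R = 8.
Step 3: Under H0 (random ordering), E[R] = 2*n_A*n_B/(n_A+n_B) + 1 = 2*5*5/10 + 1 = 6.0000.
        Var[R] = 2*n_A*n_B*(2*n_A*n_B - n_A - n_B) / ((n_A+n_B)^2 * (n_A+n_B-1)) = 2000/900 = 2.2222.
        SD[R] = 1.4907.
Step 4: Continuity-corrected z = (R - 0.5 - E[R]) / SD[R] = (8 - 0.5 - 6.0000) / 1.4907 = 1.0062.
Step 5: Two-sided p-value via normal approximation = 2*(1 - Phi(|z|)) = 0.314305.
Step 6: alpha = 0.1. fail to reject H0.

R = 8, z = 1.0062, p = 0.314305, fail to reject H0.


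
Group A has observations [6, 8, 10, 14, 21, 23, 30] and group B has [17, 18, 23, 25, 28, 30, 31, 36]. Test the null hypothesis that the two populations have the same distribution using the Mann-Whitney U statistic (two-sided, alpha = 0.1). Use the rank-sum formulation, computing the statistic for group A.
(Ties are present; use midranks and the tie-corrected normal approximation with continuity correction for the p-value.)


Step 1: Combine and sort all 15 observations; assign midranks.
sorted (value, group): (6,X), (8,X), (10,X), (14,X), (17,Y), (18,Y), (21,X), (23,X), (23,Y), (25,Y), (28,Y), (30,X), (30,Y), (31,Y), (36,Y)
ranks: 6->1, 8->2, 10->3, 14->4, 17->5, 18->6, 21->7, 23->8.5, 23->8.5, 25->10, 28->11, 30->12.5, 30->12.5, 31->14, 36->15
Step 2: Rank sum for X: R1 = 1 + 2 + 3 + 4 + 7 + 8.5 + 12.5 = 38.
Step 3: U_X = R1 - n1(n1+1)/2 = 38 - 7*8/2 = 38 - 28 = 10.
       U_Y = n1*n2 - U_X = 56 - 10 = 46.
Step 4: Ties are present, so use the tie-corrected normal approximation (with continuity correction) for the p-value.
Step 5: p-value = 0.042473; compare to alpha = 0.1. reject H0.

U_X = 10, p = 0.042473, reject H0 at alpha = 0.1.


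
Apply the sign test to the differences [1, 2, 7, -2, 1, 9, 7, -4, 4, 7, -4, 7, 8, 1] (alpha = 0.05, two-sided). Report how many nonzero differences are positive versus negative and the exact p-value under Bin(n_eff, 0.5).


Step 1: Discard zero differences. Original n = 14; n_eff = number of nonzero differences = 14.
Nonzero differences (with sign): +1, +2, +7, -2, +1, +9, +7, -4, +4, +7, -4, +7, +8, +1
Step 2: Count signs: positive = 11, negative = 3.
Step 3: Under H0: P(positive) = 0.5, so the number of positives S ~ Bin(14, 0.5).
Step 4: Two-sided exact p-value = sum of Bin(14,0.5) probabilities at or below the observed probability = 0.057373.
Step 5: alpha = 0.05. fail to reject H0.

n_eff = 14, pos = 11, neg = 3, p = 0.057373, fail to reject H0.


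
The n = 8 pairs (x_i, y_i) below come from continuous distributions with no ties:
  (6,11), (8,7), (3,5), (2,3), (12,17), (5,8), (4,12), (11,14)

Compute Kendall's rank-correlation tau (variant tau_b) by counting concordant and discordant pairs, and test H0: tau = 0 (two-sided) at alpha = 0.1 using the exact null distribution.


Step 1: Enumerate the 28 unordered pairs (i,j) with i<j and classify each by sign(x_j-x_i) * sign(y_j-y_i).
  (1,2):dx=+2,dy=-4->D; (1,3):dx=-3,dy=-6->C; (1,4):dx=-4,dy=-8->C; (1,5):dx=+6,dy=+6->C
  (1,6):dx=-1,dy=-3->C; (1,7):dx=-2,dy=+1->D; (1,8):dx=+5,dy=+3->C; (2,3):dx=-5,dy=-2->C
  (2,4):dx=-6,dy=-4->C; (2,5):dx=+4,dy=+10->C; (2,6):dx=-3,dy=+1->D; (2,7):dx=-4,dy=+5->D
  (2,8):dx=+3,dy=+7->C; (3,4):dx=-1,dy=-2->C; (3,5):dx=+9,dy=+12->C; (3,6):dx=+2,dy=+3->C
  (3,7):dx=+1,dy=+7->C; (3,8):dx=+8,dy=+9->C; (4,5):dx=+10,dy=+14->C; (4,6):dx=+3,dy=+5->C
  (4,7):dx=+2,dy=+9->C; (4,8):dx=+9,dy=+11->C; (5,6):dx=-7,dy=-9->C; (5,7):dx=-8,dy=-5->C
  (5,8):dx=-1,dy=-3->C; (6,7):dx=-1,dy=+4->D; (6,8):dx=+6,dy=+6->C; (7,8):dx=+7,dy=+2->C
Step 2: C = 23, D = 5, total pairs = 28.
Step 3: tau = (C - D)/(n(n-1)/2) = (23 - 5)/28 = 0.642857.
Step 4: Exact two-sided p-value (enumerate n! = 40320 permutations of y under H0): p = 0.031151.
Step 5: alpha = 0.1. reject H0.

tau_b = 0.6429 (C=23, D=5), p = 0.031151, reject H0.


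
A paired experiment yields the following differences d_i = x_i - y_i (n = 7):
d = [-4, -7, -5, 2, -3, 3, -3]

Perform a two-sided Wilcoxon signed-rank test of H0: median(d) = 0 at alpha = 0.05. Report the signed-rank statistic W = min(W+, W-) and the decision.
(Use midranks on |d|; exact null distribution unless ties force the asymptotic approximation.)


Step 1: Drop any zero differences (none here) and take |d_i|.
|d| = [4, 7, 5, 2, 3, 3, 3]
Step 2: Midrank |d_i| (ties get averaged ranks).
ranks: |4|->5, |7|->7, |5|->6, |2|->1, |3|->3, |3|->3, |3|->3
Step 3: Attach original signs; sum ranks with positive sign and with negative sign.
W+ = 1 + 3 = 4
W- = 5 + 7 + 6 + 3 + 3 = 24
(Check: W+ + W- = 28 should equal n(n+1)/2 = 28.)
Step 4: Test statistic W = min(W+, W-) = 4.
Step 5: Ties in |d|, so use the tie-corrected normal approximation.
        E[W] = n(n+1)/4 = 7*8/4 = 14.
        Tie groups: |d|=3 (t=3); sum(t^3 - t) = 24.
        Var[W] = n(n+1)(2n+1)/24 - sum(t^3-t)/48 = 840/24 - 24/48 = 34.5.
        z = (W - E[W]) / sqrt(Var[W]) = (4 - 14) / 5.8737 = -1.7025.
        Two-sided p = 2*Phi(z) = 0.088659.
Step 6: alpha = 0.05. fail to reject H0.

W+ = 4, W- = 24, W = min = 4, p = 0.088659, fail to reject H0.


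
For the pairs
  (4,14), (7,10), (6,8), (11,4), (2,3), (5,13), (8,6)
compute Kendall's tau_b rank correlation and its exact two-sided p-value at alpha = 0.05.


Step 1: Enumerate the 21 unordered pairs (i,j) with i<j and classify each by sign(x_j-x_i) * sign(y_j-y_i).
  (1,2):dx=+3,dy=-4->D; (1,3):dx=+2,dy=-6->D; (1,4):dx=+7,dy=-10->D; (1,5):dx=-2,dy=-11->C
  (1,6):dx=+1,dy=-1->D; (1,7):dx=+4,dy=-8->D; (2,3):dx=-1,dy=-2->C; (2,4):dx=+4,dy=-6->D
  (2,5):dx=-5,dy=-7->C; (2,6):dx=-2,dy=+3->D; (2,7):dx=+1,dy=-4->D; (3,4):dx=+5,dy=-4->D
  (3,5):dx=-4,dy=-5->C; (3,6):dx=-1,dy=+5->D; (3,7):dx=+2,dy=-2->D; (4,5):dx=-9,dy=-1->C
  (4,6):dx=-6,dy=+9->D; (4,7):dx=-3,dy=+2->D; (5,6):dx=+3,dy=+10->C; (5,7):dx=+6,dy=+3->C
  (6,7):dx=+3,dy=-7->D
Step 2: C = 7, D = 14, total pairs = 21.
Step 3: tau = (C - D)/(n(n-1)/2) = (7 - 14)/21 = -0.333333.
Step 4: Exact two-sided p-value (enumerate n! = 5040 permutations of y under H0): p = 0.381349.
Step 5: alpha = 0.05. fail to reject H0.

tau_b = -0.3333 (C=7, D=14), p = 0.381349, fail to reject H0.


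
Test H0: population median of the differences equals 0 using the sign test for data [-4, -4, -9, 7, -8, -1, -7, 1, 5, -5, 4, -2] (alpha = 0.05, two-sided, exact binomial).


Step 1: Discard zero differences. Original n = 12; n_eff = number of nonzero differences = 12.
Nonzero differences (with sign): -4, -4, -9, +7, -8, -1, -7, +1, +5, -5, +4, -2
Step 2: Count signs: positive = 4, negative = 8.
Step 3: Under H0: P(positive) = 0.5, so the number of positives S ~ Bin(12, 0.5).
Step 4: Two-sided exact p-value = sum of Bin(12,0.5) probabilities at or below the observed probability = 0.387695.
Step 5: alpha = 0.05. fail to reject H0.

n_eff = 12, pos = 4, neg = 8, p = 0.387695, fail to reject H0.


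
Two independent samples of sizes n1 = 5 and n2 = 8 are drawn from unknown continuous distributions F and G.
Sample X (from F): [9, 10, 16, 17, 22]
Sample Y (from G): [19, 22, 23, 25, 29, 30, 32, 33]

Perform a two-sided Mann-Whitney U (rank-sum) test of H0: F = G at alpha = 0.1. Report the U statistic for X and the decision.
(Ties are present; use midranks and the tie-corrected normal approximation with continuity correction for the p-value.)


Step 1: Combine and sort all 13 observations; assign midranks.
sorted (value, group): (9,X), (10,X), (16,X), (17,X), (19,Y), (22,X), (22,Y), (23,Y), (25,Y), (29,Y), (30,Y), (32,Y), (33,Y)
ranks: 9->1, 10->2, 16->3, 17->4, 19->5, 22->6.5, 22->6.5, 23->8, 25->9, 29->10, 30->11, 32->12, 33->13
Step 2: Rank sum for X: R1 = 1 + 2 + 3 + 4 + 6.5 = 16.5.
Step 3: U_X = R1 - n1(n1+1)/2 = 16.5 - 5*6/2 = 16.5 - 15 = 1.5.
       U_Y = n1*n2 - U_X = 40 - 1.5 = 38.5.
Step 4: Ties are present, so use the tie-corrected normal approximation (with continuity correction) for the p-value.
Step 5: p-value = 0.008326; compare to alpha = 0.1. reject H0.

U_X = 1.5, p = 0.008326, reject H0 at alpha = 0.1.


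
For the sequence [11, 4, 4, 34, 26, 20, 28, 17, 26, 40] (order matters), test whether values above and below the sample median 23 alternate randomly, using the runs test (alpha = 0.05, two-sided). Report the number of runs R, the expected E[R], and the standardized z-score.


Step 1: Compute median = 23; label A = above, B = below.
Labels in order: BBBAABABAA  (n_A = 5, n_B = 5)
Step 2: Count runs R = 6.
Step 3: Under H0 (random ordering), E[R] = 2*n_A*n_B/(n_A+n_B) + 1 = 2*5*5/10 + 1 = 6.0000.
        Var[R] = 2*n_A*n_B*(2*n_A*n_B - n_A - n_B) / ((n_A+n_B)^2 * (n_A+n_B-1)) = 2000/900 = 2.2222.
        SD[R] = 1.4907.
Step 4: R = E[R], so z = 0 with no continuity correction.
Step 5: Two-sided p-value via normal approximation = 2*(1 - Phi(|z|)) = 1.000000.
Step 6: alpha = 0.05. fail to reject H0.

R = 6, z = 0.0000, p = 1.000000, fail to reject H0.


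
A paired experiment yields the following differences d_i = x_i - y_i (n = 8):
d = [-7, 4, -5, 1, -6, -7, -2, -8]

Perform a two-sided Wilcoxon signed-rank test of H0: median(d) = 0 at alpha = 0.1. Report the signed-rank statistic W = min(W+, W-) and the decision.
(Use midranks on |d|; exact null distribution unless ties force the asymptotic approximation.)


Step 1: Drop any zero differences (none here) and take |d_i|.
|d| = [7, 4, 5, 1, 6, 7, 2, 8]
Step 2: Midrank |d_i| (ties get averaged ranks).
ranks: |7|->6.5, |4|->3, |5|->4, |1|->1, |6|->5, |7|->6.5, |2|->2, |8|->8
Step 3: Attach original signs; sum ranks with positive sign and with negative sign.
W+ = 3 + 1 = 4
W- = 6.5 + 4 + 5 + 6.5 + 2 + 8 = 32
(Check: W+ + W- = 36 should equal n(n+1)/2 = 36.)
Step 4: Test statistic W = min(W+, W-) = 4.
Step 5: Ties in |d|, so use the tie-corrected normal approximation.
        E[W] = n(n+1)/4 = 8*9/4 = 18.
        Tie groups: |d|=7 (t=2); sum(t^3 - t) = 6.
        Var[W] = n(n+1)(2n+1)/24 - sum(t^3-t)/48 = 1224/24 - 6/48 = 50.875.
        z = (W - E[W]) / sqrt(Var[W]) = (4 - 18) / 7.1327 = -1.9628.
        Two-sided p = 2*Phi(z) = 0.049670.
Step 6: alpha = 0.1. reject H0.

W+ = 4, W- = 32, W = min = 4, p = 0.049670, reject H0.


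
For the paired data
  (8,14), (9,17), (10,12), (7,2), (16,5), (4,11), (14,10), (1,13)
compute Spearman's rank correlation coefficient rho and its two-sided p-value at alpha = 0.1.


Step 1: Rank x and y separately (midranks; no ties here).
rank(x): 8->4, 9->5, 10->6, 7->3, 16->8, 4->2, 14->7, 1->1
rank(y): 14->7, 17->8, 12->5, 2->1, 5->2, 11->4, 10->3, 13->6
Step 2: d_i = R_x(i) - R_y(i); compute d_i^2.
  (4-7)^2=9, (5-8)^2=9, (6-5)^2=1, (3-1)^2=4, (8-2)^2=36, (2-4)^2=4, (7-3)^2=16, (1-6)^2=25
sum(d^2) = 104.
Step 3: rho = 1 - 6*104 / (8*(8^2 - 1)) = 1 - 624/504 = -0.238095.
Step 4: Under H0, t = rho * sqrt((n-2)/(1-rho^2)) = -0.6005 ~ t(6).
Step 5: Two-sided p-value from the t-distribution with 6 df = 0.570156.
Step 6: alpha = 0.1. fail to reject H0.

rho = -0.2381, p = 0.570156, fail to reject H0 at alpha = 0.1.


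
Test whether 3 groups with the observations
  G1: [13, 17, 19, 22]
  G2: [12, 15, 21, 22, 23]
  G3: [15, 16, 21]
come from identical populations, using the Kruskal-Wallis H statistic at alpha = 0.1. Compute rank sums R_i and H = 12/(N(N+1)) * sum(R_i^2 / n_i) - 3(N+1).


Step 1: Combine all N = 12 observations and assign midranks.
sorted (value, group, rank): (12,G2,1), (13,G1,2), (15,G2,3.5), (15,G3,3.5), (16,G3,5), (17,G1,6), (19,G1,7), (21,G2,8.5), (21,G3,8.5), (22,G1,10.5), (22,G2,10.5), (23,G2,12)
Step 2: Sum ranks within each group.
R_1 = 25.5 (n_1 = 4)
R_2 = 35.5 (n_2 = 5)
R_3 = 17 (n_3 = 3)
Step 3: H = 12/(N(N+1)) * sum(R_i^2/n_i) - 3(N+1)
     = 12/(12*13) * (25.5^2/4 + 35.5^2/5 + 17^2/3) - 3*13
     = 0.076923 * 510.946 - 39
     = 0.303526.
Step 4: Ties present; correction factor C = 1 - 18/(12^3 - 12) = 0.989510. Corrected H = 0.303526 / 0.989510 = 0.306743.
Step 5: Under H0, H ~ chi^2(2); p-value = 0.857811.
Step 6: alpha = 0.1. fail to reject H0.

H = 0.3067, df = 2, p = 0.857811, fail to reject H0.


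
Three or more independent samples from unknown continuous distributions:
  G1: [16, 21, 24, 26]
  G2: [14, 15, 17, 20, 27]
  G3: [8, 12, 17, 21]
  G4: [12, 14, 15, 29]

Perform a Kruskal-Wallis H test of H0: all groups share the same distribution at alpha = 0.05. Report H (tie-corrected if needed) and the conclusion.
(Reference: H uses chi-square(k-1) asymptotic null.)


Step 1: Combine all N = 17 observations and assign midranks.
sorted (value, group, rank): (8,G3,1), (12,G3,2.5), (12,G4,2.5), (14,G2,4.5), (14,G4,4.5), (15,G2,6.5), (15,G4,6.5), (16,G1,8), (17,G2,9.5), (17,G3,9.5), (20,G2,11), (21,G1,12.5), (21,G3,12.5), (24,G1,14), (26,G1,15), (27,G2,16), (29,G4,17)
Step 2: Sum ranks within each group.
R_1 = 49.5 (n_1 = 4)
R_2 = 47.5 (n_2 = 5)
R_3 = 25.5 (n_3 = 4)
R_4 = 30.5 (n_4 = 4)
Step 3: H = 12/(N(N+1)) * sum(R_i^2/n_i) - 3(N+1)
     = 12/(17*18) * (49.5^2/4 + 47.5^2/5 + 25.5^2/4 + 30.5^2/4) - 3*18
     = 0.039216 * 1458.94 - 54
     = 3.213235.
Step 4: Ties present; correction factor C = 1 - 30/(17^3 - 17) = 0.993873. Corrected H = 3.213235 / 0.993873 = 3.233046.
Step 5: Under H0, H ~ chi^2(3); p-value = 0.357071.
Step 6: alpha = 0.05. fail to reject H0.

H = 3.2330, df = 3, p = 0.357071, fail to reject H0.


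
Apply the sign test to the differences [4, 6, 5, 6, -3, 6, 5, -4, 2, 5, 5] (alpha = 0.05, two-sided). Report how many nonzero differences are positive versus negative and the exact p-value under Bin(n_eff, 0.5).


Step 1: Discard zero differences. Original n = 11; n_eff = number of nonzero differences = 11.
Nonzero differences (with sign): +4, +6, +5, +6, -3, +6, +5, -4, +2, +5, +5
Step 2: Count signs: positive = 9, negative = 2.
Step 3: Under H0: P(positive) = 0.5, so the number of positives S ~ Bin(11, 0.5).
Step 4: Two-sided exact p-value = sum of Bin(11,0.5) probabilities at or below the observed probability = 0.065430.
Step 5: alpha = 0.05. fail to reject H0.

n_eff = 11, pos = 9, neg = 2, p = 0.065430, fail to reject H0.


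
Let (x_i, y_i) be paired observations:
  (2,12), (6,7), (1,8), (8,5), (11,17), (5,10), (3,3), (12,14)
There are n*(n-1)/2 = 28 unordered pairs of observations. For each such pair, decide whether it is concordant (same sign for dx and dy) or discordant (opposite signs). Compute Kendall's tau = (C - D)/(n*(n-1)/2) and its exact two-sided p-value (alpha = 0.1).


Step 1: Enumerate the 28 unordered pairs (i,j) with i<j and classify each by sign(x_j-x_i) * sign(y_j-y_i).
  (1,2):dx=+4,dy=-5->D; (1,3):dx=-1,dy=-4->C; (1,4):dx=+6,dy=-7->D; (1,5):dx=+9,dy=+5->C
  (1,6):dx=+3,dy=-2->D; (1,7):dx=+1,dy=-9->D; (1,8):dx=+10,dy=+2->C; (2,3):dx=-5,dy=+1->D
  (2,4):dx=+2,dy=-2->D; (2,5):dx=+5,dy=+10->C; (2,6):dx=-1,dy=+3->D; (2,7):dx=-3,dy=-4->C
  (2,8):dx=+6,dy=+7->C; (3,4):dx=+7,dy=-3->D; (3,5):dx=+10,dy=+9->C; (3,6):dx=+4,dy=+2->C
  (3,7):dx=+2,dy=-5->D; (3,8):dx=+11,dy=+6->C; (4,5):dx=+3,dy=+12->C; (4,6):dx=-3,dy=+5->D
  (4,7):dx=-5,dy=-2->C; (4,8):dx=+4,dy=+9->C; (5,6):dx=-6,dy=-7->C; (5,7):dx=-8,dy=-14->C
  (5,8):dx=+1,dy=-3->D; (6,7):dx=-2,dy=-7->C; (6,8):dx=+7,dy=+4->C; (7,8):dx=+9,dy=+11->C
Step 2: C = 17, D = 11, total pairs = 28.
Step 3: tau = (C - D)/(n(n-1)/2) = (17 - 11)/28 = 0.214286.
Step 4: Exact two-sided p-value (enumerate n! = 40320 permutations of y under H0): p = 0.548413.
Step 5: alpha = 0.1. fail to reject H0.

tau_b = 0.2143 (C=17, D=11), p = 0.548413, fail to reject H0.


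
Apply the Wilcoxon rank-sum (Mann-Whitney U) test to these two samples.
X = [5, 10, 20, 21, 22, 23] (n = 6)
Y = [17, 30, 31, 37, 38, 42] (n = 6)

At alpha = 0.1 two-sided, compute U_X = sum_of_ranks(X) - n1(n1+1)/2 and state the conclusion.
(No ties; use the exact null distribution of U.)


Step 1: Combine and sort all 12 observations; assign midranks.
sorted (value, group): (5,X), (10,X), (17,Y), (20,X), (21,X), (22,X), (23,X), (30,Y), (31,Y), (37,Y), (38,Y), (42,Y)
ranks: 5->1, 10->2, 17->3, 20->4, 21->5, 22->6, 23->7, 30->8, 31->9, 37->10, 38->11, 42->12
Step 2: Rank sum for X: R1 = 1 + 2 + 4 + 5 + 6 + 7 = 25.
Step 3: U_X = R1 - n1(n1+1)/2 = 25 - 6*7/2 = 25 - 21 = 4.
       U_Y = n1*n2 - U_X = 36 - 4 = 32.
Step 4: No ties, so the exact null distribution of U (based on enumerating the C(12,6) = 924 equally likely rank assignments) gives the two-sided p-value.
Step 5: p-value = 0.025974; compare to alpha = 0.1. reject H0.

U_X = 4, p = 0.025974, reject H0 at alpha = 0.1.


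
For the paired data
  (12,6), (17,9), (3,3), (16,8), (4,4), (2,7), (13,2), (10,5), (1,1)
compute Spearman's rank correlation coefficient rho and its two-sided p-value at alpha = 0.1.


Step 1: Rank x and y separately (midranks; no ties here).
rank(x): 12->6, 17->9, 3->3, 16->8, 4->4, 2->2, 13->7, 10->5, 1->1
rank(y): 6->6, 9->9, 3->3, 8->8, 4->4, 7->7, 2->2, 5->5, 1->1
Step 2: d_i = R_x(i) - R_y(i); compute d_i^2.
  (6-6)^2=0, (9-9)^2=0, (3-3)^2=0, (8-8)^2=0, (4-4)^2=0, (2-7)^2=25, (7-2)^2=25, (5-5)^2=0, (1-1)^2=0
sum(d^2) = 50.
Step 3: rho = 1 - 6*50 / (9*(9^2 - 1)) = 1 - 300/720 = 0.583333.
Step 4: Under H0, t = rho * sqrt((n-2)/(1-rho^2)) = 1.9001 ~ t(7).
Step 5: Two-sided p-value from the t-distribution with 7 df = 0.099186.
Step 6: alpha = 0.1. reject H0.

rho = 0.5833, p = 0.099186, reject H0 at alpha = 0.1.


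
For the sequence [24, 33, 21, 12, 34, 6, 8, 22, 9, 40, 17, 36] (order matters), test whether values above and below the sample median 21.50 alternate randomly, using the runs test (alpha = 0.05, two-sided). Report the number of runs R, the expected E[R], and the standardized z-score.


Step 1: Compute median = 21.50; label A = above, B = below.
Labels in order: AABBABBABABA  (n_A = 6, n_B = 6)
Step 2: Count runs R = 9.
Step 3: Under H0 (random ordering), E[R] = 2*n_A*n_B/(n_A+n_B) + 1 = 2*6*6/12 + 1 = 7.0000.
        Var[R] = 2*n_A*n_B*(2*n_A*n_B - n_A - n_B) / ((n_A+n_B)^2 * (n_A+n_B-1)) = 4320/1584 = 2.7273.
        SD[R] = 1.6514.
Step 4: Continuity-corrected z = (R - 0.5 - E[R]) / SD[R] = (9 - 0.5 - 7.0000) / 1.6514 = 0.9083.
Step 5: Two-sided p-value via normal approximation = 2*(1 - Phi(|z|)) = 0.363722.
Step 6: alpha = 0.05. fail to reject H0.

R = 9, z = 0.9083, p = 0.363722, fail to reject H0.
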